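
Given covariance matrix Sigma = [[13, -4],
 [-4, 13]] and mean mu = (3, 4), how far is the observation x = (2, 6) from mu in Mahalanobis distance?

Step 1 — centre the observation: (x - mu) = (-1, 2).

Step 2 — invert Sigma. det(Sigma) = 13·13 - (-4)² = 153.
  Sigma^{-1} = (1/det) · [[d, -b], [-b, a]] = [[0.085, 0.0261],
 [0.0261, 0.085]].

Step 3 — form the quadratic (x - mu)^T · Sigma^{-1} · (x - mu):
  Sigma^{-1} · (x - mu) = (-0.0327, 0.1438).
  (x - mu)^T · [Sigma^{-1} · (x - mu)] = (-1)·(-0.0327) + (2)·(0.1438) = 0.3203.

Step 4 — take square root: d = √(0.3203) ≈ 0.5659.

d(x, mu) = √(0.3203) ≈ 0.5659


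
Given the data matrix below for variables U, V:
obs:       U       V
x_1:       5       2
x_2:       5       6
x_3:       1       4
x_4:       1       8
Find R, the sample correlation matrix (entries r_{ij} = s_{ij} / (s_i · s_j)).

Step 1 — column means:
  mean(U) = (5 + 5 + 1 + 1) / 4 = 12/4 = 3
  mean(V) = (2 + 6 + 4 + 8) / 4 = 20/4 = 5

Step 2 — sample variances and covariances s[i,j] = (1/(n-1)) · Σ_k (x_{k,i} - mean_i) · (x_{k,j} - mean_j), with n-1 = 3:
  s[U,U] = ((2)·(2) + (2)·(2) + (-2)·(-2) + (-2)·(-2)) / 3 = 16/3 = 5.3333
  s[U,V] = ((2)·(-3) + (2)·(1) + (-2)·(-1) + (-2)·(3)) / 3 = -8/3 = -2.6667
  s[V,V] = ((-3)·(-3) + (1)·(1) + (-1)·(-1) + (3)·(3)) / 3 = 20/3 = 6.6667
  Sample standard deviations s_i = √(s[i,i]):
  s(U) = √(5.3333) = 2.3094
  s(V) = √(6.6667) = 2.582

Step 3 — r_{ij} = s_{ij} / (s_i · s_j):
  r[U,U] = 1 (diagonal).
  r[U,V] = -2.6667 / (2.3094 · 2.582) = -2.6667 / 5.9628 = -0.4472
  r[V,V] = 1 (diagonal).

R is symmetric with unit diagonal. Assembling:

R = [[1, -0.4472],
 [-0.4472, 1]]


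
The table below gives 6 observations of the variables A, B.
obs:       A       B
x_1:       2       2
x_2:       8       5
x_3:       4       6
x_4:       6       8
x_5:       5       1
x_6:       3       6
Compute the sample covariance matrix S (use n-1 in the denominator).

Step 1 — column means:
  mean(A) = (2 + 8 + 4 + 6 + 5 + 3) / 6 = 28/6 = 4.6667
  mean(B) = (2 + 5 + 6 + 8 + 1 + 6) / 6 = 28/6 = 4.6667

Step 2 — sample covariance S[i,j] = (1/(n-1)) · Σ_k (x_{k,i} - mean_i) · (x_{k,j} - mean_j), with n-1 = 5.
  S[A,A] = ((-2.6667)·(-2.6667) + (3.3333)·(3.3333) + (-0.6667)·(-0.6667) + (1.3333)·(1.3333) + (0.3333)·(0.3333) + (-1.6667)·(-1.6667)) / 5 = 23.3333/5 = 4.6667
  S[A,B] = ((-2.6667)·(-2.6667) + (3.3333)·(0.3333) + (-0.6667)·(1.3333) + (1.3333)·(3.3333) + (0.3333)·(-3.6667) + (-1.6667)·(1.3333)) / 5 = 8.3333/5 = 1.6667
  S[B,B] = ((-2.6667)·(-2.6667) + (0.3333)·(0.3333) + (1.3333)·(1.3333) + (3.3333)·(3.3333) + (-3.6667)·(-3.6667) + (1.3333)·(1.3333)) / 5 = 35.3333/5 = 7.0667

S is symmetric (S[j,i] = S[i,j]). Assembling:

S = [[4.6667, 1.6667],
 [1.6667, 7.0667]]


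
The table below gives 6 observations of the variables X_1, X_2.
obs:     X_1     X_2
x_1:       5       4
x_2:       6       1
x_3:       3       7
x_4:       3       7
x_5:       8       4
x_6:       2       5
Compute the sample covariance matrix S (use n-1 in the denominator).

Step 1 — column means:
  mean(X_1) = (5 + 6 + 3 + 3 + 8 + 2) / 6 = 27/6 = 4.5
  mean(X_2) = (4 + 1 + 7 + 7 + 4 + 5) / 6 = 28/6 = 4.6667

Step 2 — sample covariance S[i,j] = (1/(n-1)) · Σ_k (x_{k,i} - mean_i) · (x_{k,j} - mean_j), with n-1 = 5.
  S[X_1,X_1] = ((0.5)·(0.5) + (1.5)·(1.5) + (-1.5)·(-1.5) + (-1.5)·(-1.5) + (3.5)·(3.5) + (-2.5)·(-2.5)) / 5 = 25.5/5 = 5.1
  S[X_1,X_2] = ((0.5)·(-0.6667) + (1.5)·(-3.6667) + (-1.5)·(2.3333) + (-1.5)·(2.3333) + (3.5)·(-0.6667) + (-2.5)·(0.3333)) / 5 = -16/5 = -3.2
  S[X_2,X_2] = ((-0.6667)·(-0.6667) + (-3.6667)·(-3.6667) + (2.3333)·(2.3333) + (2.3333)·(2.3333) + (-0.6667)·(-0.6667) + (0.3333)·(0.3333)) / 5 = 25.3333/5 = 5.0667

S is symmetric (S[j,i] = S[i,j]). Assembling:

S = [[5.1, -3.2],
 [-3.2, 5.0667]]


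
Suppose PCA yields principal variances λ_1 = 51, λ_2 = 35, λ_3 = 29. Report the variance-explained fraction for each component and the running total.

Step 1 — total variance = trace(Sigma) = Σ λ_i = 51 + 35 + 29 = 115.

Step 2 — fraction explained by component i = λ_i / Σ λ:
  PC1: 51/115 = 0.4435
  PC2: 35/115 = 0.3043
  PC3: 29/115 = 0.2522

Step 3 — cumulative fraction after k components = (λ_1 + ... + λ_k) / Σ λ:
  k = 1: 51/115 = 0.4435
  k = 2: (51 + 35)/115 = 86/115 = 0.7478
  k = 3: (51 + 35 + 29)/115 = 115/115 = 1

Summary (fraction, with percent):

explained: PC1 0.4435 (44.35%), PC2 0.3043 (30.43%), PC3 0.2522 (25.22%);  cumulative: 0.4435, 0.7478, 1


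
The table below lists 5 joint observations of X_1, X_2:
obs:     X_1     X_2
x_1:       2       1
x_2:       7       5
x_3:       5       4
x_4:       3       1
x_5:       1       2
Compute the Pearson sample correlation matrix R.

Step 1 — column means:
  mean(X_1) = (2 + 7 + 5 + 3 + 1) / 5 = 18/5 = 3.6
  mean(X_2) = (1 + 5 + 4 + 1 + 2) / 5 = 13/5 = 2.6

Step 2 — sample variances and covariances s[i,j] = (1/(n-1)) · Σ_k (x_{k,i} - mean_i) · (x_{k,j} - mean_j), with n-1 = 4:
  s[X_1,X_1] = ((-1.6)·(-1.6) + (3.4)·(3.4) + (1.4)·(1.4) + (-0.6)·(-0.6) + (-2.6)·(-2.6)) / 4 = 23.2/4 = 5.8
  s[X_1,X_2] = ((-1.6)·(-1.6) + (3.4)·(2.4) + (1.4)·(1.4) + (-0.6)·(-1.6) + (-2.6)·(-0.6)) / 4 = 15.2/4 = 3.8
  s[X_2,X_2] = ((-1.6)·(-1.6) + (2.4)·(2.4) + (1.4)·(1.4) + (-1.6)·(-1.6) + (-0.6)·(-0.6)) / 4 = 13.2/4 = 3.3
  Sample standard deviations s_i = √(s[i,i]):
  s(X_1) = √(5.8) = 2.4083
  s(X_2) = √(3.3) = 1.8166

Step 3 — r_{ij} = s_{ij} / (s_i · s_j):
  r[X_1,X_1] = 1 (diagonal).
  r[X_1,X_2] = 3.8 / (2.4083 · 1.8166) = 3.8 / 4.3749 = 0.8686
  r[X_2,X_2] = 1 (diagonal).

R is symmetric with unit diagonal. Assembling:

R = [[1, 0.8686],
 [0.8686, 1]]


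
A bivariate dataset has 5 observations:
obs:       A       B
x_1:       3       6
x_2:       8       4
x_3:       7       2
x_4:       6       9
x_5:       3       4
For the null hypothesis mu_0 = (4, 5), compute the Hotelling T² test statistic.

Step 1 — sample mean vector:
  mean(A) = (3 + 8 + 7 + 6 + 3) / 5 = 27/5 = 5.4
  mean(B) = (6 + 4 + 2 + 9 + 4) / 5 = 25/5 = 5
  x̄ = (5.4, 5),  deviation x̄ - mu_0 = (5.4, 5) - (4, 5) = (1.4, 0).

Step 2 — sample covariance matrix, S[i,j] = (1/(n-1)) · Σ_k (x_{k,i} - mean_i) · (x_{k,j} - mean_j), divisor n-1 = 4:
  S[A,A] = ((-2.4)·(-2.4) + (2.6)·(2.6) + (1.6)·(1.6) + (0.6)·(0.6) + (-2.4)·(-2.4)) / 4 = 21.2/4 = 5.3
  S[A,B] = ((-2.4)·(1) + (2.6)·(-1) + (1.6)·(-3) + (0.6)·(4) + (-2.4)·(-1)) / 4 = -5/4 = -1.25
  S[B,B] = ((1)·(1) + (-1)·(-1) + (-3)·(-3) + (4)·(4) + (-1)·(-1)) / 4 = 28/4 = 7
  S = [[5.3, -1.25],
 [-1.25, 7]].

Step 3 — invert S. det(S) = 5.3·7 - (-1.25)² = 35.5375.
  S^{-1} = (1/det) · [[d, -b], [-b, a]] = [[0.197, 0.0352],
 [0.0352, 0.1491]].

Step 4 — quadratic form (x̄ - mu_0)^T · S^{-1} · (x̄ - mu_0):
  S^{-1} · (x̄ - mu_0) = (0.2758, 0.0492),
  (x̄ - mu_0)^T · [...] = (1.4)·(0.2758) + (0)·(0.0492) = 0.3861.

Step 5 — scale by n: T² = 5 · 0.3861 = 1.9304.

T² ≈ 1.9304


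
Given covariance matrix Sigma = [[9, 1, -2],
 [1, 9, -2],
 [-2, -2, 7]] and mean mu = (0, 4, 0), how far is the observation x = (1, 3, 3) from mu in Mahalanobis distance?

Step 1 — centre the observation: (x - mu) = (1, -1, 3).

Step 2 — invert Sigma (cofactor / det for 3×3, or solve directly):
  Sigma^{-1} = [[0.119, -0.006, 0.0323],
 [-0.006, 0.119, 0.0323],
 [0.0323, 0.0323, 0.1613]].

Step 3 — form the quadratic (x - mu)^T · Sigma^{-1} · (x - mu):
  Sigma^{-1} · (x - mu) = (0.2218, -0.0282, 0.4839).
  (x - mu)^T · [Sigma^{-1} · (x - mu)] = (1)·(0.2218) + (-1)·(-0.0282) + (3)·(0.4839) = 1.7016.

Step 4 — take square root: d = √(1.7016) ≈ 1.3045.

d(x, mu) = √(1.7016) ≈ 1.3045


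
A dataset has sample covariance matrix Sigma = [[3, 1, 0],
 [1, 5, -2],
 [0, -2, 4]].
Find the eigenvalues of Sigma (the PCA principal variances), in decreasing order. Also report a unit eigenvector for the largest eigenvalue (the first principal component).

Step 1 — characteristic polynomial p(λ) = det(λI - Sigma) = λ³ - tr·λ² + c_1·λ - det, where tr = trace, c_1 = sum of the principal 2×2 minors, det = det(Sigma):
  tr = 3 + 5 + 4 = 12,
  c_1 = (3·5 - (1)²) + (3·4 - (0)²) + (5·4 - (-2)²) = 14 + 12 + 16 = 42,
  det = 3·(5·4 - (-2)²) - (1)·((1)·4 - (-2)·(0)) + (0)·((1)·(-2) - 5·(0)) = 3·(16) - (1)·(4) + (0)·(-2) = 44.
  So p(λ) = λ³ - 12λ² + 42λ - 44.
Step 2 — look for an integer root (rational root theorem: any rational root is an integer divisor of 44). Testing λ = 2:
  p(2) = 8 - 48 + 84 - 44 = 0  ✓
  Dividing out (λ - 2): p(λ) = (λ - 2)(λ² - 10λ + 22).
Step 3 — remaining eigenvalues from the quadratic λ² - 10λ + 22 = 0:
  Δ = 10² - 4·22 = 100 - 88 = 12,  λ = (10 ± √12)/2 = (10 ± 3.4641)/2 ≈ 6.7321 or 3.2679.
  Sorted: λ_1 = 6.7321,  λ_2 = 3.2679,  λ_3 = 2  (check: sum = 12 = tr ✓).

Step 4 — unit eigenvector for λ_1 ≈ 6.7321: v spans the null space of (Sigma - λ_1 I), whose rows are
  r_1 = (-3.7321, 1, 0),  r_2 = (1, -1.7321, -2),  r_3 = (0, -2, -2.7321).
  v is orthogonal to every row, so take v ∝ r_1 × r_2 = ((1)·(-2) - (0)·(-1.7321), (0)·(1) - (-3.7321)·(-2), (-3.7321)·(-1.7321) - (1)·(1)) ≈ (-2, -7.4641, 5.4641).
  Rescale (multiply by -1 so the first nonzero entry is positive): u = (2, 7.4641, -5.4641).
  ||u|| = √((2)² + (7.4641)² + (-5.4641)²) = √(89.5692) ≈ 9.4641,  v_1 = u/||u|| ≈ (0.2113, 0.7887, -0.5774) (||v_1|| = 1).

λ_1 = 6.7321,  λ_2 = 3.2679,  λ_3 = 2;  v_1 ≈ (0.2113, 0.7887, -0.5774)


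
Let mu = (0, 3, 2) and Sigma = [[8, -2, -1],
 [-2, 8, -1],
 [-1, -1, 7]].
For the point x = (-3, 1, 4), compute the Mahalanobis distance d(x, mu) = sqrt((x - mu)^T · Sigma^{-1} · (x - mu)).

Step 1 — centre the observation: (x - mu) = (-3, -2, 2).

Step 2 — invert Sigma (cofactor / det for 3×3, or solve directly):
  Sigma^{-1} = [[0.1375, 0.0375, 0.025],
 [0.0375, 0.1375, 0.025],
 [0.025, 0.025, 0.15]].

Step 3 — form the quadratic (x - mu)^T · Sigma^{-1} · (x - mu):
  Sigma^{-1} · (x - mu) = (-0.4375, -0.3375, 0.175).
  (x - mu)^T · [Sigma^{-1} · (x - mu)] = (-3)·(-0.4375) + (-2)·(-0.3375) + (2)·(0.175) = 2.3375.

Step 4 — take square root: d = √(2.3375) ≈ 1.5289.

d(x, mu) = √(2.3375) ≈ 1.5289


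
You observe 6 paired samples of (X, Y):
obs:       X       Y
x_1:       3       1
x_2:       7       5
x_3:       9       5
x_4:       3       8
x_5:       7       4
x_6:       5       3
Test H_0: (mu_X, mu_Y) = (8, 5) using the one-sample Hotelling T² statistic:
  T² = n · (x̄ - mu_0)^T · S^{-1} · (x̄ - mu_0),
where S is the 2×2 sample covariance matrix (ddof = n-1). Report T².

Step 1 — sample mean vector:
  mean(X) = (3 + 7 + 9 + 3 + 7 + 5) / 6 = 34/6 = 5.6667
  mean(Y) = (1 + 5 + 5 + 8 + 4 + 3) / 6 = 26/6 = 4.3333
  x̄ = (5.6667, 4.3333),  deviation x̄ - mu_0 = (5.6667, 4.3333) - (8, 5) = (-2.3333, -0.6667).

Step 2 — sample covariance matrix, S[i,j] = (1/(n-1)) · Σ_k (x_{k,i} - mean_i) · (x_{k,j} - mean_j), divisor n-1 = 5:
  S[X,X] = ((-2.6667)·(-2.6667) + (1.3333)·(1.3333) + (3.3333)·(3.3333) + (-2.6667)·(-2.6667) + (1.3333)·(1.3333) + (-0.6667)·(-0.6667)) / 5 = 29.3333/5 = 5.8667
  S[X,Y] = ((-2.6667)·(-3.3333) + (1.3333)·(0.6667) + (3.3333)·(0.6667) + (-2.6667)·(3.6667) + (1.3333)·(-0.3333) + (-0.6667)·(-1.3333)) / 5 = 2.6667/5 = 0.5333
  S[Y,Y] = ((-3.3333)·(-3.3333) + (0.6667)·(0.6667) + (0.6667)·(0.6667) + (3.6667)·(3.6667) + (-0.3333)·(-0.3333) + (-1.3333)·(-1.3333)) / 5 = 27.3333/5 = 5.4667
  S = [[5.8667, 0.5333],
 [0.5333, 5.4667]].

Step 3 — invert S. det(S) = 5.8667·5.4667 - (0.5333)² = 31.7867.
  S^{-1} = (1/det) · [[d, -b], [-b, a]] = [[0.172, -0.0168],
 [-0.0168, 0.1846]].

Step 4 — quadratic form (x̄ - mu_0)^T · S^{-1} · (x̄ - mu_0):
  S^{-1} · (x̄ - mu_0) = (-0.3901, -0.0839),
  (x̄ - mu_0)^T · [...] = (-2.3333)·(-0.3901) + (-0.6667)·(-0.0839) = 0.9662.

Step 5 — scale by n: T² = 6 · 0.9662 = 5.797.

T² ≈ 5.797


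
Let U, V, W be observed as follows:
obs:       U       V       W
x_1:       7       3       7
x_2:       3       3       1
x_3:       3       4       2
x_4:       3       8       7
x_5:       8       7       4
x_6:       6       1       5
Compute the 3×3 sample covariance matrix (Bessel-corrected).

Step 1 — column means:
  mean(U) = (7 + 3 + 3 + 3 + 8 + 6) / 6 = 30/6 = 5
  mean(V) = (3 + 3 + 4 + 8 + 7 + 1) / 6 = 26/6 = 4.3333
  mean(W) = (7 + 1 + 2 + 7 + 4 + 5) / 6 = 26/6 = 4.3333

Step 2 — sample covariance S[i,j] = (1/(n-1)) · Σ_k (x_{k,i} - mean_i) · (x_{k,j} - mean_j), with n-1 = 5.
  S[U,U] = ((2)·(2) + (-2)·(-2) + (-2)·(-2) + (-2)·(-2) + (3)·(3) + (1)·(1)) / 5 = 26/5 = 5.2
  S[U,V] = ((2)·(-1.3333) + (-2)·(-1.3333) + (-2)·(-0.3333) + (-2)·(3.6667) + (3)·(2.6667) + (1)·(-3.3333)) / 5 = -2/5 = -0.4
  S[U,W] = ((2)·(2.6667) + (-2)·(-3.3333) + (-2)·(-2.3333) + (-2)·(2.6667) + (3)·(-0.3333) + (1)·(0.6667)) / 5 = 11/5 = 2.2
  S[V,V] = ((-1.3333)·(-1.3333) + (-1.3333)·(-1.3333) + (-0.3333)·(-0.3333) + (3.6667)·(3.6667) + (2.6667)·(2.6667) + (-3.3333)·(-3.3333)) / 5 = 35.3333/5 = 7.0667
  S[V,W] = ((-1.3333)·(2.6667) + (-1.3333)·(-3.3333) + (-0.3333)·(-2.3333) + (3.6667)·(2.6667) + (2.6667)·(-0.3333) + (-3.3333)·(0.6667)) / 5 = 8.3333/5 = 1.6667
  S[W,W] = ((2.6667)·(2.6667) + (-3.3333)·(-3.3333) + (-2.3333)·(-2.3333) + (2.6667)·(2.6667) + (-0.3333)·(-0.3333) + (0.6667)·(0.6667)) / 5 = 31.3333/5 = 6.2667

S is symmetric (S[j,i] = S[i,j]). Assembling:

S = [[5.2, -0.4, 2.2],
 [-0.4, 7.0667, 1.6667],
 [2.2, 1.6667, 6.2667]]


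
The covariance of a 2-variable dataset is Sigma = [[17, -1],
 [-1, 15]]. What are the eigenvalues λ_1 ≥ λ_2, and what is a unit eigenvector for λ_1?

Step 1 — characteristic polynomial of 2×2 Sigma:
  det(Sigma - λI) = λ² - trace · λ + det = 0.
  trace = 17 + 15 = 32, det = 17·15 - (-1)² = 254.
Step 2 — discriminant:
  Δ = trace² - 4·det = 1024 - 1016 = 8.
Step 3 — eigenvalues:
  λ = (trace ± √Δ)/2 = (32 ± 2.8284)/2,
  λ_1 = 17.4142,  λ_2 = 14.5858.

Step 4 — unit eigenvector for λ_1: solve (Sigma - λ_1 I)v = 0. First row:
  (17 - 17.4142)·v_x + (-1)·v_y = 0, i.e. (-0.4142)·v_x + (-1)·v_y = 0,
  so v ∝ (b, λ_1 - a) = (-1, 0.4142); multiply by -1 so the first entry is positive: u = (1, -0.4142).
  ||u|| = √((1)² + (-0.4142)²) = √(1.1716) ≈ 1.0824,
  v_1 = u/||u|| ≈ (0.9239, -0.3827) (||v_1|| = 1).

λ_1 = 17.4142,  λ_2 = 14.5858;  v_1 ≈ (0.9239, -0.3827)


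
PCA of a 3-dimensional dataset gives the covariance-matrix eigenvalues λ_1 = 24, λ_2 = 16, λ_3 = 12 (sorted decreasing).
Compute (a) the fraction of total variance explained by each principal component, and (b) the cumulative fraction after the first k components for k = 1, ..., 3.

Step 1 — total variance = trace(Sigma) = Σ λ_i = 24 + 16 + 12 = 52.

Step 2 — fraction explained by component i = λ_i / Σ λ:
  PC1: 24/52 = 0.4615
  PC2: 16/52 = 0.3077
  PC3: 12/52 = 0.2308

Step 3 — cumulative fraction after k components = (λ_1 + ... + λ_k) / Σ λ:
  k = 1: 24/52 = 0.4615
  k = 2: (24 + 16)/52 = 40/52 = 0.7692
  k = 3: (24 + 16 + 12)/52 = 52/52 = 1

Summary (fraction, with percent):

explained: PC1 0.4615 (46.15%), PC2 0.3077 (30.77%), PC3 0.2308 (23.08%);  cumulative: 0.4615, 0.7692, 1


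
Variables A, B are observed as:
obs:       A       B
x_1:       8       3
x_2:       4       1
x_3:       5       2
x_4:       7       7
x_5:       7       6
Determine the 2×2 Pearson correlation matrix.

Step 1 — column means:
  mean(A) = (8 + 4 + 5 + 7 + 7) / 5 = 31/5 = 6.2
  mean(B) = (3 + 1 + 2 + 7 + 6) / 5 = 19/5 = 3.8

Step 2 — sample variances and covariances s[i,j] = (1/(n-1)) · Σ_k (x_{k,i} - mean_i) · (x_{k,j} - mean_j), with n-1 = 4:
  s[A,A] = ((1.8)·(1.8) + (-2.2)·(-2.2) + (-1.2)·(-1.2) + (0.8)·(0.8) + (0.8)·(0.8)) / 4 = 10.8/4 = 2.7
  s[A,B] = ((1.8)·(-0.8) + (-2.2)·(-2.8) + (-1.2)·(-1.8) + (0.8)·(3.2) + (0.8)·(2.2)) / 4 = 11.2/4 = 2.8
  s[B,B] = ((-0.8)·(-0.8) + (-2.8)·(-2.8) + (-1.8)·(-1.8) + (3.2)·(3.2) + (2.2)·(2.2)) / 4 = 26.8/4 = 6.7
  Sample standard deviations s_i = √(s[i,i]):
  s(A) = √(2.7) = 1.6432
  s(B) = √(6.7) = 2.5884

Step 3 — r_{ij} = s_{ij} / (s_i · s_j):
  r[A,A] = 1 (diagonal).
  r[A,B] = 2.8 / (1.6432 · 2.5884) = 2.8 / 4.2532 = 0.6583
  r[B,B] = 1 (diagonal).

R is symmetric with unit diagonal. Assembling:

R = [[1, 0.6583],
 [0.6583, 1]]


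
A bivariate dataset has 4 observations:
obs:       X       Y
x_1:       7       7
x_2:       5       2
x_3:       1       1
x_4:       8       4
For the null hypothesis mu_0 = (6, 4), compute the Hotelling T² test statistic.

Step 1 — sample mean vector:
  mean(X) = (7 + 5 + 1 + 8) / 4 = 21/4 = 5.25
  mean(Y) = (7 + 2 + 1 + 4) / 4 = 14/4 = 3.5
  x̄ = (5.25, 3.5),  deviation x̄ - mu_0 = (5.25, 3.5) - (6, 4) = (-0.75, -0.5).

Step 2 — sample covariance matrix, S[i,j] = (1/(n-1)) · Σ_k (x_{k,i} - mean_i) · (x_{k,j} - mean_j), divisor n-1 = 3:
  S[X,X] = ((1.75)·(1.75) + (-0.25)·(-0.25) + (-4.25)·(-4.25) + (2.75)·(2.75)) / 3 = 28.75/3 = 9.5833
  S[X,Y] = ((1.75)·(3.5) + (-0.25)·(-1.5) + (-4.25)·(-2.5) + (2.75)·(0.5)) / 3 = 18.5/3 = 6.1667
  S[Y,Y] = ((3.5)·(3.5) + (-1.5)·(-1.5) + (-2.5)·(-2.5) + (0.5)·(0.5)) / 3 = 21/3 = 7
  S = [[9.5833, 6.1667],
 [6.1667, 7]].

Step 3 — invert S. det(S) = 9.5833·7 - (6.1667)² = 29.0556.
  S^{-1} = (1/det) · [[d, -b], [-b, a]] = [[0.2409, -0.2122],
 [-0.2122, 0.3298]].

Step 4 — quadratic form (x̄ - mu_0)^T · S^{-1} · (x̄ - mu_0):
  S^{-1} · (x̄ - mu_0) = (-0.0746, -0.0057),
  (x̄ - mu_0)^T · [...] = (-0.75)·(-0.0746) + (-0.5)·(-0.0057) = 0.0588.

Step 5 — scale by n: T² = 4 · 0.0588 = 0.2352.

T² ≈ 0.2352


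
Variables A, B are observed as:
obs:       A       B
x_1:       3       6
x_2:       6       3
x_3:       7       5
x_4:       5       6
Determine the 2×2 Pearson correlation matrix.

Step 1 — column means:
  mean(A) = (3 + 6 + 7 + 5) / 4 = 21/4 = 5.25
  mean(B) = (6 + 3 + 5 + 6) / 4 = 20/4 = 5

Step 2 — sample variances and covariances s[i,j] = (1/(n-1)) · Σ_k (x_{k,i} - mean_i) · (x_{k,j} - mean_j), with n-1 = 3:
  s[A,A] = ((-2.25)·(-2.25) + (0.75)·(0.75) + (1.75)·(1.75) + (-0.25)·(-0.25)) / 3 = 8.75/3 = 2.9167
  s[A,B] = ((-2.25)·(1) + (0.75)·(-2) + (1.75)·(0) + (-0.25)·(1)) / 3 = -4/3 = -1.3333
  s[B,B] = ((1)·(1) + (-2)·(-2) + (0)·(0) + (1)·(1)) / 3 = 6/3 = 2
  Sample standard deviations s_i = √(s[i,i]):
  s(A) = √(2.9167) = 1.7078
  s(B) = √(2) = 1.4142

Step 3 — r_{ij} = s_{ij} / (s_i · s_j):
  r[A,A] = 1 (diagonal).
  r[A,B] = -1.3333 / (1.7078 · 1.4142) = -1.3333 / 2.4152 = -0.5521
  r[B,B] = 1 (diagonal).

R is symmetric with unit diagonal. Assembling:

R = [[1, -0.5521],
 [-0.5521, 1]]


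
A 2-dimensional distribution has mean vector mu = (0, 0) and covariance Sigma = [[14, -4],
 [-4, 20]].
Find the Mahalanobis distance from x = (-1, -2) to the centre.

Step 1 — centre the observation: (x - mu) = (-1, -2).

Step 2 — invert Sigma. det(Sigma) = 14·20 - (-4)² = 264.
  Sigma^{-1} = (1/det) · [[d, -b], [-b, a]] = [[0.0758, 0.0152],
 [0.0152, 0.053]].

Step 3 — form the quadratic (x - mu)^T · Sigma^{-1} · (x - mu):
  Sigma^{-1} · (x - mu) = (-0.1061, -0.1212).
  (x - mu)^T · [Sigma^{-1} · (x - mu)] = (-1)·(-0.1061) + (-2)·(-0.1212) = 0.3485.

Step 4 — take square root: d = √(0.3485) ≈ 0.5903.

d(x, mu) = √(0.3485) ≈ 0.5903


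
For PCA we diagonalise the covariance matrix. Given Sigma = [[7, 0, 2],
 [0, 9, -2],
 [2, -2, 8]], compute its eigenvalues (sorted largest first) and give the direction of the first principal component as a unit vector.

Step 1 — characteristic polynomial p(λ) = det(λI - Sigma) = λ³ - tr·λ² + c_1·λ - det, where tr = trace, c_1 = sum of the principal 2×2 minors, det = det(Sigma):
  tr = 7 + 9 + 8 = 24,
  c_1 = (7·9 - (0)²) + (7·8 - (2)²) + (9·8 - (-2)²) = 63 + 52 + 68 = 183,
  det = 7·(9·8 - (-2)²) - (0)·((0)·8 - (-2)·(2)) + (2)·((0)·(-2) - 9·(2)) = 7·(68) - (0)·(4) + (2)·(-18) = 440.
  So p(λ) = λ³ - 24λ² + 183λ - 440.
Step 2 — look for an integer root (rational root theorem: any rational root is an integer divisor of 440). Testing λ = 5:
  p(5) = 125 - 600 + 915 - 440 = 0  ✓
  Dividing out (λ - 5): p(λ) = (λ - 5)(λ² - 19λ + 88).
Step 3 — remaining eigenvalues from the quadratic λ² - 19λ + 88 = 0:
  Δ = 19² - 4·88 = 361 - 352 = 9,  λ = (19 ± √9)/2 = (19 ± 3)/2 = 11 or 8.
  Sorted: λ_1 = 11,  λ_2 = 8,  λ_3 = 5  (check: sum = 24 = tr ✓).

Step 4 — unit eigenvector for λ_1 = 11: v spans the null space of (Sigma - λ_1 I), whose rows are
  r_1 = (-4, 0, 2),  r_2 = (0, -2, -2),  r_3 = (2, -2, -3).
  v is orthogonal to every row, so take v ∝ r_1 × r_2 = ((0)·(-2) - (2)·(-2), (2)·(0) - (-4)·(-2), (-4)·(-2) - (0)·(0)) = (4, -8, 8).
  Rescale (divide by 4): u = (1, -2, 2).
  ||u|| = √((1)² + (-2)² + (2)²) = √(9) = 3,  v_1 = u/||u|| ≈ (0.3333, -0.6667, 0.6667) (||v_1|| = 1).

λ_1 = 11,  λ_2 = 8,  λ_3 = 5;  v_1 ≈ (0.3333, -0.6667, 0.6667)


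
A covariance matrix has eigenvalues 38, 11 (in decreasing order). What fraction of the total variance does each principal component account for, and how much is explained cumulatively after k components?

Step 1 — total variance = trace(Sigma) = Σ λ_i = 38 + 11 = 49.

Step 2 — fraction explained by component i = λ_i / Σ λ:
  PC1: 38/49 = 0.7755
  PC2: 11/49 = 0.2245

Step 3 — cumulative fraction after k components = (λ_1 + ... + λ_k) / Σ λ:
  k = 1: 38/49 = 0.7755
  k = 2: (38 + 11)/49 = 49/49 = 1

Summary (fraction, with percent):

explained: PC1 0.7755 (77.55%), PC2 0.2245 (22.45%);  cumulative: 0.7755, 1


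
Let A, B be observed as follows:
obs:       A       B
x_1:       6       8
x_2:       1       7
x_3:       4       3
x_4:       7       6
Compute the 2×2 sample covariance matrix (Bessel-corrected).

Step 1 — column means:
  mean(A) = (6 + 1 + 4 + 7) / 4 = 18/4 = 4.5
  mean(B) = (8 + 7 + 3 + 6) / 4 = 24/4 = 6

Step 2 — sample covariance S[i,j] = (1/(n-1)) · Σ_k (x_{k,i} - mean_i) · (x_{k,j} - mean_j), with n-1 = 3.
  S[A,A] = ((1.5)·(1.5) + (-3.5)·(-3.5) + (-0.5)·(-0.5) + (2.5)·(2.5)) / 3 = 21/3 = 7
  S[A,B] = ((1.5)·(2) + (-3.5)·(1) + (-0.5)·(-3) + (2.5)·(0)) / 3 = 1/3 = 0.3333
  S[B,B] = ((2)·(2) + (1)·(1) + (-3)·(-3) + (0)·(0)) / 3 = 14/3 = 4.6667

S is symmetric (S[j,i] = S[i,j]). Assembling:

S = [[7, 0.3333],
 [0.3333, 4.6667]]


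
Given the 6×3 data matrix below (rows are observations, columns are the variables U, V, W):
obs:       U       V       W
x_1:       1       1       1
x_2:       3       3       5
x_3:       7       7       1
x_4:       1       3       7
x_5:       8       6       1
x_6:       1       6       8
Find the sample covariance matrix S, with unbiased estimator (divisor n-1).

Step 1 — column means:
  mean(U) = (1 + 3 + 7 + 1 + 8 + 1) / 6 = 21/6 = 3.5
  mean(V) = (1 + 3 + 7 + 3 + 6 + 6) / 6 = 26/6 = 4.3333
  mean(W) = (1 + 5 + 1 + 7 + 1 + 8) / 6 = 23/6 = 3.8333

Step 2 — sample covariance S[i,j] = (1/(n-1)) · Σ_k (x_{k,i} - mean_i) · (x_{k,j} - mean_j), with n-1 = 5.
  S[U,U] = ((-2.5)·(-2.5) + (-0.5)·(-0.5) + (3.5)·(3.5) + (-2.5)·(-2.5) + (4.5)·(4.5) + (-2.5)·(-2.5)) / 5 = 51.5/5 = 10.3
  S[U,V] = ((-2.5)·(-3.3333) + (-0.5)·(-1.3333) + (3.5)·(2.6667) + (-2.5)·(-1.3333) + (4.5)·(1.6667) + (-2.5)·(1.6667)) / 5 = 25/5 = 5
  S[U,W] = ((-2.5)·(-2.8333) + (-0.5)·(1.1667) + (3.5)·(-2.8333) + (-2.5)·(3.1667) + (4.5)·(-2.8333) + (-2.5)·(4.1667)) / 5 = -34.5/5 = -6.9
  S[V,V] = ((-3.3333)·(-3.3333) + (-1.3333)·(-1.3333) + (2.6667)·(2.6667) + (-1.3333)·(-1.3333) + (1.6667)·(1.6667) + (1.6667)·(1.6667)) / 5 = 27.3333/5 = 5.4667
  S[V,W] = ((-3.3333)·(-2.8333) + (-1.3333)·(1.1667) + (2.6667)·(-2.8333) + (-1.3333)·(3.1667) + (1.6667)·(-2.8333) + (1.6667)·(4.1667)) / 5 = -1.6667/5 = -0.3333
  S[W,W] = ((-2.8333)·(-2.8333) + (1.1667)·(1.1667) + (-2.8333)·(-2.8333) + (3.1667)·(3.1667) + (-2.8333)·(-2.8333) + (4.1667)·(4.1667)) / 5 = 52.8333/5 = 10.5667

S is symmetric (S[j,i] = S[i,j]). Assembling:

S = [[10.3, 5, -6.9],
 [5, 5.4667, -0.3333],
 [-6.9, -0.3333, 10.5667]]


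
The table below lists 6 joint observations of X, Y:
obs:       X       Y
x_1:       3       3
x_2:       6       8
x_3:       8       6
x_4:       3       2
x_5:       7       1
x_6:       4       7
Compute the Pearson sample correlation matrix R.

Step 1 — column means:
  mean(X) = (3 + 6 + 8 + 3 + 7 + 4) / 6 = 31/6 = 5.1667
  mean(Y) = (3 + 8 + 6 + 2 + 1 + 7) / 6 = 27/6 = 4.5

Step 2 — sample variances and covariances s[i,j] = (1/(n-1)) · Σ_k (x_{k,i} - mean_i) · (x_{k,j} - mean_j), with n-1 = 5:
  s[X,X] = ((-2.1667)·(-2.1667) + (0.8333)·(0.8333) + (2.8333)·(2.8333) + (-2.1667)·(-2.1667) + (1.8333)·(1.8333) + (-1.1667)·(-1.1667)) / 5 = 22.8333/5 = 4.5667
  s[X,Y] = ((-2.1667)·(-1.5) + (0.8333)·(3.5) + (2.8333)·(1.5) + (-2.1667)·(-2.5) + (1.8333)·(-3.5) + (-1.1667)·(2.5)) / 5 = 6.5/5 = 1.3
  s[Y,Y] = ((-1.5)·(-1.5) + (3.5)·(3.5) + (1.5)·(1.5) + (-2.5)·(-2.5) + (-3.5)·(-3.5) + (2.5)·(2.5)) / 5 = 41.5/5 = 8.3
  Sample standard deviations s_i = √(s[i,i]):
  s(X) = √(4.5667) = 2.137
  s(Y) = √(8.3) = 2.881

Step 3 — r_{ij} = s_{ij} / (s_i · s_j):
  r[X,X] = 1 (diagonal).
  r[X,Y] = 1.3 / (2.137 · 2.881) = 1.3 / 6.1566 = 0.2112
  r[Y,Y] = 1 (diagonal).

R is symmetric with unit diagonal. Assembling:

R = [[1, 0.2112],
 [0.2112, 1]]


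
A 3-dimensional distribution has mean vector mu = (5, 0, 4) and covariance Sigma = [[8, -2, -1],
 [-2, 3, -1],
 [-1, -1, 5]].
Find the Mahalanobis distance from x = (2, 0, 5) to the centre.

Step 1 — centre the observation: (x - mu) = (-3, 0, 1).

Step 2 — invert Sigma (cofactor / det for 3×3, or solve directly):
  Sigma^{-1} = [[0.1647, 0.1294, 0.0588],
 [0.1294, 0.4588, 0.1176],
 [0.0588, 0.1176, 0.2353]].

Step 3 — form the quadratic (x - mu)^T · Sigma^{-1} · (x - mu):
  Sigma^{-1} · (x - mu) = (-0.4353, -0.2706, 0.0588).
  (x - mu)^T · [Sigma^{-1} · (x - mu)] = (-3)·(-0.4353) + (0)·(-0.2706) + (1)·(0.0588) = 1.3647.

Step 4 — take square root: d = √(1.3647) ≈ 1.1682.

d(x, mu) = √(1.3647) ≈ 1.1682


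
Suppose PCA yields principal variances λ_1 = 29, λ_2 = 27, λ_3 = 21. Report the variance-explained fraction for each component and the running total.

Step 1 — total variance = trace(Sigma) = Σ λ_i = 29 + 27 + 21 = 77.

Step 2 — fraction explained by component i = λ_i / Σ λ:
  PC1: 29/77 = 0.3766
  PC2: 27/77 = 0.3506
  PC3: 21/77 = 0.2727

Step 3 — cumulative fraction after k components = (λ_1 + ... + λ_k) / Σ λ:
  k = 1: 29/77 = 0.3766
  k = 2: (29 + 27)/77 = 56/77 = 0.7273
  k = 3: (29 + 27 + 21)/77 = 77/77 = 1

Summary (fraction, with percent):

explained: PC1 0.3766 (37.66%), PC2 0.3506 (35.06%), PC3 0.2727 (27.27%);  cumulative: 0.3766, 0.7273, 1


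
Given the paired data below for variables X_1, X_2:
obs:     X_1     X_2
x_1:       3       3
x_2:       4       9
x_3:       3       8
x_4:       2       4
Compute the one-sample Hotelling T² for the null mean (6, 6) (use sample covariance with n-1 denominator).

Step 1 — sample mean vector:
  mean(X_1) = (3 + 4 + 3 + 2) / 4 = 12/4 = 3
  mean(X_2) = (3 + 9 + 8 + 4) / 4 = 24/4 = 6
  x̄ = (3, 6),  deviation x̄ - mu_0 = (3, 6) - (6, 6) = (-3, 0).

Step 2 — sample covariance matrix, S[i,j] = (1/(n-1)) · Σ_k (x_{k,i} - mean_i) · (x_{k,j} - mean_j), divisor n-1 = 3:
  S[X_1,X_1] = ((0)·(0) + (1)·(1) + (0)·(0) + (-1)·(-1)) / 3 = 2/3 = 0.6667
  S[X_1,X_2] = ((0)·(-3) + (1)·(3) + (0)·(2) + (-1)·(-2)) / 3 = 5/3 = 1.6667
  S[X_2,X_2] = ((-3)·(-3) + (3)·(3) + (2)·(2) + (-2)·(-2)) / 3 = 26/3 = 8.6667
  S = [[0.6667, 1.6667],
 [1.6667, 8.6667]].

Step 3 — invert S. det(S) = 0.6667·8.6667 - (1.6667)² = 3.
  S^{-1} = (1/det) · [[d, -b], [-b, a]] = [[2.8889, -0.5556],
 [-0.5556, 0.2222]].

Step 4 — quadratic form (x̄ - mu_0)^T · S^{-1} · (x̄ - mu_0):
  S^{-1} · (x̄ - mu_0) = (-8.6667, 1.6667),
  (x̄ - mu_0)^T · [...] = (-3)·(-8.6667) + (0)·(1.6667) = 26.

Step 5 — scale by n: T² = 4 · 26 = 104.

T² ≈ 104


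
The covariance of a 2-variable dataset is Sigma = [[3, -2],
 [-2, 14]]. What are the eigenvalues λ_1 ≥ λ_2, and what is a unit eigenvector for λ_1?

Step 1 — characteristic polynomial of 2×2 Sigma:
  det(Sigma - λI) = λ² - trace · λ + det = 0.
  trace = 3 + 14 = 17, det = 3·14 - (-2)² = 38.
Step 2 — discriminant:
  Δ = trace² - 4·det = 289 - 152 = 137.
Step 3 — eigenvalues:
  λ = (trace ± √Δ)/2 = (17 ± 11.7047)/2,
  λ_1 = 14.3523,  λ_2 = 2.6477.

Step 4 — unit eigenvector for λ_1: solve (Sigma - λ_1 I)v = 0. First row:
  (3 - 14.3523)·v_x + (-2)·v_y = 0, i.e. (-11.3523)·v_x + (-2)·v_y = 0,
  so v ∝ (b, λ_1 - a) = (-2, 11.3523); multiply by -1 so the first entry is positive: u = (2, -11.3523).
  ||u|| = √((2)² + (-11.3523)²) = √(132.8758) ≈ 11.5272,
  v_1 = u/||u|| ≈ (0.1735, -0.9848) (||v_1|| = 1).

λ_1 = 14.3523,  λ_2 = 2.6477;  v_1 ≈ (0.1735, -0.9848)


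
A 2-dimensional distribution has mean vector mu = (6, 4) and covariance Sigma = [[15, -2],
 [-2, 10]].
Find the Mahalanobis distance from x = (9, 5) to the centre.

Step 1 — centre the observation: (x - mu) = (3, 1).

Step 2 — invert Sigma. det(Sigma) = 15·10 - (-2)² = 146.
  Sigma^{-1} = (1/det) · [[d, -b], [-b, a]] = [[0.0685, 0.0137],
 [0.0137, 0.1027]].

Step 3 — form the quadratic (x - mu)^T · Sigma^{-1} · (x - mu):
  Sigma^{-1} · (x - mu) = (0.2192, 0.1438).
  (x - mu)^T · [Sigma^{-1} · (x - mu)] = (3)·(0.2192) + (1)·(0.1438) = 0.8014.

Step 4 — take square root: d = √(0.8014) ≈ 0.8952.

d(x, mu) = √(0.8014) ≈ 0.8952


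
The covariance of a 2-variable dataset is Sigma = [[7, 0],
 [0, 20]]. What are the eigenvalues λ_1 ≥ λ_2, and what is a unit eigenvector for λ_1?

Step 1 — characteristic polynomial of 2×2 Sigma:
  det(Sigma - λI) = λ² - trace · λ + det = 0.
  trace = 7 + 20 = 27, det = 7·20 - (0)² = 140.
Step 2 — discriminant:
  Δ = trace² - 4·det = 729 - 560 = 169.
Step 3 — eigenvalues:
  λ = (trace ± √Δ)/2 = (27 ± 13)/2,
  λ_1 = 20,  λ_2 = 7.

Step 4 — unit eigenvector for λ_1: Sigma is diagonal, so its eigenvectors are the coordinate axes. λ_1 = 20 is the diagonal entry on the second coordinate axis, hence
  v_1 = (0, 1) (||v_1|| = 1).

λ_1 = 20,  λ_2 = 7;  v_1 ≈ (0, 1)


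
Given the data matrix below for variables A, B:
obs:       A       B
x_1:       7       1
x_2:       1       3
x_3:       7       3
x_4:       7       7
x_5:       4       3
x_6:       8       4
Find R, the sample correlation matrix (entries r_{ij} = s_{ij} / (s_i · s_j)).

Step 1 — column means:
  mean(A) = (7 + 1 + 7 + 7 + 4 + 8) / 6 = 34/6 = 5.6667
  mean(B) = (1 + 3 + 3 + 7 + 3 + 4) / 6 = 21/6 = 3.5

Step 2 — sample variances and covariances s[i,j] = (1/(n-1)) · Σ_k (x_{k,i} - mean_i) · (x_{k,j} - mean_j), with n-1 = 5:
  s[A,A] = ((1.3333)·(1.3333) + (-4.6667)·(-4.6667) + (1.3333)·(1.3333) + (1.3333)·(1.3333) + (-1.6667)·(-1.6667) + (2.3333)·(2.3333)) / 5 = 35.3333/5 = 7.0667
  s[A,B] = ((1.3333)·(-2.5) + (-4.6667)·(-0.5) + (1.3333)·(-0.5) + (1.3333)·(3.5) + (-1.6667)·(-0.5) + (2.3333)·(0.5)) / 5 = 5/5 = 1
  s[B,B] = ((-2.5)·(-2.5) + (-0.5)·(-0.5) + (-0.5)·(-0.5) + (3.5)·(3.5) + (-0.5)·(-0.5) + (0.5)·(0.5)) / 5 = 19.5/5 = 3.9
  Sample standard deviations s_i = √(s[i,i]):
  s(A) = √(7.0667) = 2.6583
  s(B) = √(3.9) = 1.9748

Step 3 — r_{ij} = s_{ij} / (s_i · s_j):
  r[A,A] = 1 (diagonal).
  r[A,B] = 1 / (2.6583 · 1.9748) = 1 / 5.2498 = 0.1905
  r[B,B] = 1 (diagonal).

R is symmetric with unit diagonal. Assembling:

R = [[1, 0.1905],
 [0.1905, 1]]


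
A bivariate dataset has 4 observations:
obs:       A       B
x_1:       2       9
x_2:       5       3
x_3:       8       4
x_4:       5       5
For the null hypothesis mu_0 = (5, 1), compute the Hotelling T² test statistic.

Step 1 — sample mean vector:
  mean(A) = (2 + 5 + 8 + 5) / 4 = 20/4 = 5
  mean(B) = (9 + 3 + 4 + 5) / 4 = 21/4 = 5.25
  x̄ = (5, 5.25),  deviation x̄ - mu_0 = (5, 5.25) - (5, 1) = (0, 4.25).

Step 2 — sample covariance matrix, S[i,j] = (1/(n-1)) · Σ_k (x_{k,i} - mean_i) · (x_{k,j} - mean_j), divisor n-1 = 3:
  S[A,A] = ((-3)·(-3) + (0)·(0) + (3)·(3) + (0)·(0)) / 3 = 18/3 = 6
  S[A,B] = ((-3)·(3.75) + (0)·(-2.25) + (3)·(-1.25) + (0)·(-0.25)) / 3 = -15/3 = -5
  S[B,B] = ((3.75)·(3.75) + (-2.25)·(-2.25) + (-1.25)·(-1.25) + (-0.25)·(-0.25)) / 3 = 20.75/3 = 6.9167
  S = [[6, -5],
 [-5, 6.9167]].

Step 3 — invert S. det(S) = 6·6.9167 - (-5)² = 16.5.
  S^{-1} = (1/det) · [[d, -b], [-b, a]] = [[0.4192, 0.303],
 [0.303, 0.3636]].

Step 4 — quadratic form (x̄ - mu_0)^T · S^{-1} · (x̄ - mu_0):
  S^{-1} · (x̄ - mu_0) = (1.2879, 1.5455),
  (x̄ - mu_0)^T · [...] = (0)·(1.2879) + (4.25)·(1.5455) = 6.5682.

Step 5 — scale by n: T² = 4 · 6.5682 = 26.2727.

T² ≈ 26.2727


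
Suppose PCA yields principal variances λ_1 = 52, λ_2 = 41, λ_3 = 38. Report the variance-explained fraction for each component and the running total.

Step 1 — total variance = trace(Sigma) = Σ λ_i = 52 + 41 + 38 = 131.

Step 2 — fraction explained by component i = λ_i / Σ λ:
  PC1: 52/131 = 0.3969
  PC2: 41/131 = 0.313
  PC3: 38/131 = 0.2901

Step 3 — cumulative fraction after k components = (λ_1 + ... + λ_k) / Σ λ:
  k = 1: 52/131 = 0.3969
  k = 2: (52 + 41)/131 = 93/131 = 0.7099
  k = 3: (52 + 41 + 38)/131 = 131/131 = 1

Summary (fraction, with percent):

explained: PC1 0.3969 (39.69%), PC2 0.313 (31.3%), PC3 0.2901 (29.01%);  cumulative: 0.3969, 0.7099, 1


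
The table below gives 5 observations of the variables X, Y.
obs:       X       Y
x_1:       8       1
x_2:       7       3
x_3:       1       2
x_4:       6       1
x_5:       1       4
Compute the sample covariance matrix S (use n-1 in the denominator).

Step 1 — column means:
  mean(X) = (8 + 7 + 1 + 6 + 1) / 5 = 23/5 = 4.6
  mean(Y) = (1 + 3 + 2 + 1 + 4) / 5 = 11/5 = 2.2

Step 2 — sample covariance S[i,j] = (1/(n-1)) · Σ_k (x_{k,i} - mean_i) · (x_{k,j} - mean_j), with n-1 = 4.
  S[X,X] = ((3.4)·(3.4) + (2.4)·(2.4) + (-3.6)·(-3.6) + (1.4)·(1.4) + (-3.6)·(-3.6)) / 4 = 45.2/4 = 11.3
  S[X,Y] = ((3.4)·(-1.2) + (2.4)·(0.8) + (-3.6)·(-0.2) + (1.4)·(-1.2) + (-3.6)·(1.8)) / 4 = -9.6/4 = -2.4
  S[Y,Y] = ((-1.2)·(-1.2) + (0.8)·(0.8) + (-0.2)·(-0.2) + (-1.2)·(-1.2) + (1.8)·(1.8)) / 4 = 6.8/4 = 1.7

S is symmetric (S[j,i] = S[i,j]). Assembling:

S = [[11.3, -2.4],
 [-2.4, 1.7]]


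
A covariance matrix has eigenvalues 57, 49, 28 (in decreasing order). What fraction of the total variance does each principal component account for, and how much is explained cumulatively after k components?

Step 1 — total variance = trace(Sigma) = Σ λ_i = 57 + 49 + 28 = 134.

Step 2 — fraction explained by component i = λ_i / Σ λ:
  PC1: 57/134 = 0.4254
  PC2: 49/134 = 0.3657
  PC3: 28/134 = 0.209

Step 3 — cumulative fraction after k components = (λ_1 + ... + λ_k) / Σ λ:
  k = 1: 57/134 = 0.4254
  k = 2: (57 + 49)/134 = 106/134 = 0.791
  k = 3: (57 + 49 + 28)/134 = 134/134 = 1

Summary (fraction, with percent):

explained: PC1 0.4254 (42.54%), PC2 0.3657 (36.57%), PC3 0.209 (20.9%);  cumulative: 0.4254, 0.791, 1


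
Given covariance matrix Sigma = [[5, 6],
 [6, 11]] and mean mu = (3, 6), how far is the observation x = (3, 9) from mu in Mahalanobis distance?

Step 1 — centre the observation: (x - mu) = (0, 3).

Step 2 — invert Sigma. det(Sigma) = 5·11 - (6)² = 19.
  Sigma^{-1} = (1/det) · [[d, -b], [-b, a]] = [[0.5789, -0.3158],
 [-0.3158, 0.2632]].

Step 3 — form the quadratic (x - mu)^T · Sigma^{-1} · (x - mu):
  Sigma^{-1} · (x - mu) = (-0.9474, 0.7895).
  (x - mu)^T · [Sigma^{-1} · (x - mu)] = (0)·(-0.9474) + (3)·(0.7895) = 2.3684.

Step 4 — take square root: d = √(2.3684) ≈ 1.539.

d(x, mu) = √(2.3684) ≈ 1.539


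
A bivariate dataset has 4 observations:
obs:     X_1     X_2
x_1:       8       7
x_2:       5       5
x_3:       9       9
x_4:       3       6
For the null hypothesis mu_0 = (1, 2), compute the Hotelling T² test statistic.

Step 1 — sample mean vector:
  mean(X_1) = (8 + 5 + 9 + 3) / 4 = 25/4 = 6.25
  mean(X_2) = (7 + 5 + 9 + 6) / 4 = 27/4 = 6.75
  x̄ = (6.25, 6.75),  deviation x̄ - mu_0 = (6.25, 6.75) - (1, 2) = (5.25, 4.75).

Step 2 — sample covariance matrix, S[i,j] = (1/(n-1)) · Σ_k (x_{k,i} - mean_i) · (x_{k,j} - mean_j), divisor n-1 = 3:
  S[X_1,X_1] = ((1.75)·(1.75) + (-1.25)·(-1.25) + (2.75)·(2.75) + (-3.25)·(-3.25)) / 3 = 22.75/3 = 7.5833
  S[X_1,X_2] = ((1.75)·(0.25) + (-1.25)·(-1.75) + (2.75)·(2.25) + (-3.25)·(-0.75)) / 3 = 11.25/3 = 3.75
  S[X_2,X_2] = ((0.25)·(0.25) + (-1.75)·(-1.75) + (2.25)·(2.25) + (-0.75)·(-0.75)) / 3 = 8.75/3 = 2.9167
  S = [[7.5833, 3.75],
 [3.75, 2.9167]].

Step 3 — invert S. det(S) = 7.5833·2.9167 - (3.75)² = 8.0556.
  S^{-1} = (1/det) · [[d, -b], [-b, a]] = [[0.3621, -0.4655],
 [-0.4655, 0.9414]].

Step 4 — quadratic form (x̄ - mu_0)^T · S^{-1} · (x̄ - mu_0):
  S^{-1} · (x̄ - mu_0) = (-0.3103, 2.0276),
  (x̄ - mu_0)^T · [...] = (5.25)·(-0.3103) + (4.75)·(2.0276) = 8.0017.

Step 5 — scale by n: T² = 4 · 8.0017 = 32.0069.

T² ≈ 32.0069


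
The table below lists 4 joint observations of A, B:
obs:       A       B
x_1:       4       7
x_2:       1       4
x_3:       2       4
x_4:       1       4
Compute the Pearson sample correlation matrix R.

Step 1 — column means:
  mean(A) = (4 + 1 + 2 + 1) / 4 = 8/4 = 2
  mean(B) = (7 + 4 + 4 + 4) / 4 = 19/4 = 4.75

Step 2 — sample variances and covariances s[i,j] = (1/(n-1)) · Σ_k (x_{k,i} - mean_i) · (x_{k,j} - mean_j), with n-1 = 3:
  s[A,A] = ((2)·(2) + (-1)·(-1) + (0)·(0) + (-1)·(-1)) / 3 = 6/3 = 2
  s[A,B] = ((2)·(2.25) + (-1)·(-0.75) + (0)·(-0.75) + (-1)·(-0.75)) / 3 = 6/3 = 2
  s[B,B] = ((2.25)·(2.25) + (-0.75)·(-0.75) + (-0.75)·(-0.75) + (-0.75)·(-0.75)) / 3 = 6.75/3 = 2.25
  Sample standard deviations s_i = √(s[i,i]):
  s(A) = √(2) = 1.4142
  s(B) = √(2.25) = 1.5

Step 3 — r_{ij} = s_{ij} / (s_i · s_j):
  r[A,A] = 1 (diagonal).
  r[A,B] = 2 / (1.4142 · 1.5) = 2 / 2.1213 = 0.9428
  r[B,B] = 1 (diagonal).

R is symmetric with unit diagonal. Assembling:

R = [[1, 0.9428],
 [0.9428, 1]]


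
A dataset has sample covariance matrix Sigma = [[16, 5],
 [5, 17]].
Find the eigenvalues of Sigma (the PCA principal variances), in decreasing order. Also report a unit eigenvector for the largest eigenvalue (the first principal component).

Step 1 — characteristic polynomial of 2×2 Sigma:
  det(Sigma - λI) = λ² - trace · λ + det = 0.
  trace = 16 + 17 = 33, det = 16·17 - (5)² = 247.
Step 2 — discriminant:
  Δ = trace² - 4·det = 1089 - 988 = 101.
Step 3 — eigenvalues:
  λ = (trace ± √Δ)/2 = (33 ± 10.0499)/2,
  λ_1 = 21.5249,  λ_2 = 11.4751.

Step 4 — unit eigenvector for λ_1: solve (Sigma - λ_1 I)v = 0. First row:
  (16 - 21.5249)·v_x + (5)·v_y = 0, i.e. (-5.5249)·v_x + (5)·v_y = 0,
  so v ∝ (b, λ_1 - a) = (5, 5.5249) = u.
  ||u|| = √((5)² + (5.5249)²) = √(55.5249) ≈ 7.4515,
  v_1 = u/||u|| ≈ (0.671, 0.7415) (||v_1|| = 1).

λ_1 = 21.5249,  λ_2 = 11.4751;  v_1 ≈ (0.671, 0.7415)


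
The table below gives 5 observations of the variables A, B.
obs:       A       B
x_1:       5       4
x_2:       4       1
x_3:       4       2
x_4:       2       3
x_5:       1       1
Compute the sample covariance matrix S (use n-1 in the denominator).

Step 1 — column means:
  mean(A) = (5 + 4 + 4 + 2 + 1) / 5 = 16/5 = 3.2
  mean(B) = (4 + 1 + 2 + 3 + 1) / 5 = 11/5 = 2.2

Step 2 — sample covariance S[i,j] = (1/(n-1)) · Σ_k (x_{k,i} - mean_i) · (x_{k,j} - mean_j), with n-1 = 4.
  S[A,A] = ((1.8)·(1.8) + (0.8)·(0.8) + (0.8)·(0.8) + (-1.2)·(-1.2) + (-2.2)·(-2.2)) / 4 = 10.8/4 = 2.7
  S[A,B] = ((1.8)·(1.8) + (0.8)·(-1.2) + (0.8)·(-0.2) + (-1.2)·(0.8) + (-2.2)·(-1.2)) / 4 = 3.8/4 = 0.95
  S[B,B] = ((1.8)·(1.8) + (-1.2)·(-1.2) + (-0.2)·(-0.2) + (0.8)·(0.8) + (-1.2)·(-1.2)) / 4 = 6.8/4 = 1.7

S is symmetric (S[j,i] = S[i,j]). Assembling:

S = [[2.7, 0.95],
 [0.95, 1.7]]


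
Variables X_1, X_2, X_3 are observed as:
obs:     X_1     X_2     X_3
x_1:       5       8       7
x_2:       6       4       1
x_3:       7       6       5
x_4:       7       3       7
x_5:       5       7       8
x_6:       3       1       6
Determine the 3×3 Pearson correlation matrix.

Step 1 — column means:
  mean(X_1) = (5 + 6 + 7 + 7 + 5 + 3) / 6 = 33/6 = 5.5
  mean(X_2) = (8 + 4 + 6 + 3 + 7 + 1) / 6 = 29/6 = 4.8333
  mean(X_3) = (7 + 1 + 5 + 7 + 8 + 6) / 6 = 34/6 = 5.6667

Step 2 — sample variances and covariances s[i,j] = (1/(n-1)) · Σ_k (x_{k,i} - mean_i) · (x_{k,j} - mean_j), with n-1 = 5:
  s[X_1,X_1] = ((-0.5)·(-0.5) + (0.5)·(0.5) + (1.5)·(1.5) + (1.5)·(1.5) + (-0.5)·(-0.5) + (-2.5)·(-2.5)) / 5 = 11.5/5 = 2.3
  s[X_1,X_2] = ((-0.5)·(3.1667) + (0.5)·(-0.8333) + (1.5)·(1.1667) + (1.5)·(-1.8333) + (-0.5)·(2.1667) + (-2.5)·(-3.8333)) / 5 = 5.5/5 = 1.1
  s[X_1,X_3] = ((-0.5)·(1.3333) + (0.5)·(-4.6667) + (1.5)·(-0.6667) + (1.5)·(1.3333) + (-0.5)·(2.3333) + (-2.5)·(0.3333)) / 5 = -4/5 = -0.8
  s[X_2,X_2] = ((3.1667)·(3.1667) + (-0.8333)·(-0.8333) + (1.1667)·(1.1667) + (-1.8333)·(-1.8333) + (2.1667)·(2.1667) + (-3.8333)·(-3.8333)) / 5 = 34.8333/5 = 6.9667
  s[X_2,X_3] = ((3.1667)·(1.3333) + (-0.8333)·(-4.6667) + (1.1667)·(-0.6667) + (-1.8333)·(1.3333) + (2.1667)·(2.3333) + (-3.8333)·(0.3333)) / 5 = 8.6667/5 = 1.7333
  s[X_3,X_3] = ((1.3333)·(1.3333) + (-4.6667)·(-4.6667) + (-0.6667)·(-0.6667) + (1.3333)·(1.3333) + (2.3333)·(2.3333) + (0.3333)·(0.3333)) / 5 = 31.3333/5 = 6.2667
  Sample standard deviations s_i = √(s[i,i]):
  s(X_1) = √(2.3) = 1.5166
  s(X_2) = √(6.9667) = 2.6394
  s(X_3) = √(6.2667) = 2.5033

Step 3 — r_{ij} = s_{ij} / (s_i · s_j):
  r[X_1,X_1] = 1 (diagonal).
  r[X_1,X_2] = 1.1 / (1.5166 · 2.6394) = 1.1 / 4.0029 = 0.2748
  r[X_1,X_3] = -0.8 / (1.5166 · 2.5033) = -0.8 / 3.7965 = -0.2107
  r[X_2,X_2] = 1 (diagonal).
  r[X_2,X_3] = 1.7333 / (2.6394 · 2.5033) = 1.7333 / 6.6074 = 0.2623
  r[X_3,X_3] = 1 (diagonal).

R is symmetric with unit diagonal. Assembling:

R = [[1, 0.2748, -0.2107],
 [0.2748, 1, 0.2623],
 [-0.2107, 0.2623, 1]]
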